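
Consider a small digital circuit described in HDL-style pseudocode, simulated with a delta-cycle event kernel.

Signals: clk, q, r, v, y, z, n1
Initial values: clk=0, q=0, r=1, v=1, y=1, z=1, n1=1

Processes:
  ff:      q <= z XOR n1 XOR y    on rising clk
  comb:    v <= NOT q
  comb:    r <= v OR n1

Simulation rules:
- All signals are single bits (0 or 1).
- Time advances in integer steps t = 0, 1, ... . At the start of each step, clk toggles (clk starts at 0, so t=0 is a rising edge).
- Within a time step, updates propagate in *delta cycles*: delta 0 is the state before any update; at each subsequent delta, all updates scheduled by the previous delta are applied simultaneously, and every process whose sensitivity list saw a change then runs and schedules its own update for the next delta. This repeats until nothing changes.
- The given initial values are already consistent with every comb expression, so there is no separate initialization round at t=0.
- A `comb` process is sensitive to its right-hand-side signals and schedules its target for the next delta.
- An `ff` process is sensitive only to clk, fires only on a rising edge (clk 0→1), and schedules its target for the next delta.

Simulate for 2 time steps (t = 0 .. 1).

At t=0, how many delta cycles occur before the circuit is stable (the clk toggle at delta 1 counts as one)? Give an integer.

3

[bits: y,n1,q,clk,z,r,v]
t=0: Δ0=1100111 Δ1=1101111 Δ2=1111111 Δ3=1111110 | 3Δ
t=1: Δ0=1111110 Δ1=1110110 | 1Δ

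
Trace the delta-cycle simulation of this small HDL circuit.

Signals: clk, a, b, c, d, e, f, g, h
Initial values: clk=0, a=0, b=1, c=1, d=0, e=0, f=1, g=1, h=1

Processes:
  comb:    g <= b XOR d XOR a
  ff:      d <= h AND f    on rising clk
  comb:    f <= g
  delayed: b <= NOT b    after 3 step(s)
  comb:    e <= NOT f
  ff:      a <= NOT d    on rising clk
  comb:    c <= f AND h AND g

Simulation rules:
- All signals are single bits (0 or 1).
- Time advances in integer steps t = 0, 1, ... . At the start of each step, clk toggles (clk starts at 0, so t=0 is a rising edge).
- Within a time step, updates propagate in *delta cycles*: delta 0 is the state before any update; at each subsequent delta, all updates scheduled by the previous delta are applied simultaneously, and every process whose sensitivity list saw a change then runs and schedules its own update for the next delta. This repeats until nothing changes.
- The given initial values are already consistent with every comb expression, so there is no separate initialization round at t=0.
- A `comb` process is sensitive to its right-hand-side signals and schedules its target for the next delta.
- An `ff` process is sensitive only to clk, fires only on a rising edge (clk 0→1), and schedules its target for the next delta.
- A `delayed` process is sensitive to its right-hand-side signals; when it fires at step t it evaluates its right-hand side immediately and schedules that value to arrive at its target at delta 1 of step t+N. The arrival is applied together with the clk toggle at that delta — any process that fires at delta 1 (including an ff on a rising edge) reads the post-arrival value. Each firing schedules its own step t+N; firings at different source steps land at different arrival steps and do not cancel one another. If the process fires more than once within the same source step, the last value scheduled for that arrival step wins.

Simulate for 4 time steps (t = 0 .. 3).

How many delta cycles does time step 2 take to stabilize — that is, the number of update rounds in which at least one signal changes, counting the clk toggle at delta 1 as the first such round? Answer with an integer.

5

t0.Δ0 h=1 d=0 c=1 b=1 g=1 clk=0 a=0 f=1 e=0
t0.Δ1 h=1 d=0 c=1 b=1 g=1 clk=1 a=0 f=1 e=0
t0.Δ2 h=1 d=1 c=1 b=1 g=1 clk=1 a=1 f=1 e=0
t1.Δ0 h=1 d=1 c=1 b=1 g=1 clk=1 a=1 f=1 e=0
t1.Δ1 h=1 d=1 c=1 b=1 g=1 clk=0 a=1 f=1 e=0
t2.Δ0 h=1 d=1 c=1 b=1 g=1 clk=0 a=1 f=1 e=0
t2.Δ1 h=1 d=1 c=1 b=1 g=1 clk=1 a=1 f=1 e=0
t2.Δ2 h=1 d=1 c=1 b=1 g=1 clk=1 a=0 f=1 e=0
t2.Δ3 h=1 d=1 c=1 b=1 g=0 clk=1 a=0 f=1 e=0
t2.Δ4 h=1 d=1 c=0 b=1 g=0 clk=1 a=0 f=0 e=0
t2.Δ5 h=1 d=1 c=0 b=1 g=0 clk=1 a=0 f=0 e=1
t3.Δ0 h=1 d=1 c=0 b=1 g=0 clk=1 a=0 f=0 e=1
t3.Δ1 h=1 d=1 c=0 b=1 g=0 clk=0 a=0 f=0 e=1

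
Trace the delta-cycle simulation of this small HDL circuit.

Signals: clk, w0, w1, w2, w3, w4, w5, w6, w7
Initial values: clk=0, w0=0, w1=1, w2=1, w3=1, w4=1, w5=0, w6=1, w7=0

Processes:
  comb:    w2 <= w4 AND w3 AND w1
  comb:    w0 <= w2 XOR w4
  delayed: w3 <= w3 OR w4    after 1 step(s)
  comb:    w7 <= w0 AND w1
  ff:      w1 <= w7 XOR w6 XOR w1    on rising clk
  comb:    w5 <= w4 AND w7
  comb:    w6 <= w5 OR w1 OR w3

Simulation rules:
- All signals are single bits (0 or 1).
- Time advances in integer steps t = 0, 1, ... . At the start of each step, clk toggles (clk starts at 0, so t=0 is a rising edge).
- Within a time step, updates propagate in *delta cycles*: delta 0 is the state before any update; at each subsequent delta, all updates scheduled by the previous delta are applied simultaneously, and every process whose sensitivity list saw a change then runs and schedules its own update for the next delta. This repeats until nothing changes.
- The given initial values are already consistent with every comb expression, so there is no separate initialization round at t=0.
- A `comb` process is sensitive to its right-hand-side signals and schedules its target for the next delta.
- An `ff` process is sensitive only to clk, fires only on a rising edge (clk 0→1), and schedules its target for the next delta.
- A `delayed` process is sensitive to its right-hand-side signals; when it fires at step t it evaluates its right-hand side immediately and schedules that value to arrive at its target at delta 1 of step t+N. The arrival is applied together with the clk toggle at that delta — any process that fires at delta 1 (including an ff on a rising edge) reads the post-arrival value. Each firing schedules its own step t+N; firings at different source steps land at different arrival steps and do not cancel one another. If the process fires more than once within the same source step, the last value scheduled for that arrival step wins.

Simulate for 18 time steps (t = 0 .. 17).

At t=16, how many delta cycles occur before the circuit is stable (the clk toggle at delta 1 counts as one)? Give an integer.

4

[bits: w6,w3,w2,w7,clk,w0,w1,w5,w4]
t=0: Δ0=111000101 Δ1=111010101 Δ2=111010001 Δ3=110010001 Δ4=110011001 | 4Δ
t=1: Δ0=110011001 Δ1=110001001 | 1Δ
t=2: Δ0=110001001 Δ1=110011001 Δ2=110011101 Δ3=111111101 Δ4=111110111 Δ5=111010111 Δ6=111010101 | 6Δ
t=3: Δ0=111010101 Δ1=111000101 | 1Δ
t=4: Δ0=111000101 Δ1=111010101 Δ2=111010001 Δ3=110010001 Δ4=110011001 | 4Δ
t=5: Δ0=110011001 Δ1=110001001 | 1Δ
t=6: Δ0=110001001 Δ1=110011001 Δ2=110011101 Δ3=111111101 Δ4=111110111 Δ5=111010111 Δ6=111010101 | 6Δ
t=7: Δ0=111010101 Δ1=111000101 | 1Δ
t=8: Δ0=111000101 Δ1=111010101 Δ2=111010001 Δ3=110010001 Δ4=110011001 | 4Δ
t=9: Δ0=110011001 Δ1=110001001 | 1Δ
t=10: Δ0=110001001 Δ1=110011001 Δ2=110011101 Δ3=111111101 Δ4=111110111 Δ5=111010111 Δ6=111010101 | 6Δ
t=11: Δ0=111010101 Δ1=111000101 | 1Δ
t=12: Δ0=111000101 Δ1=111010101 Δ2=111010001 Δ3=110010001 Δ4=110011001 | 4Δ
t=13: Δ0=110011001 Δ1=110001001 | 1Δ
t=14: Δ0=110001001 Δ1=110011001 Δ2=110011101 Δ3=111111101 Δ4=111110111 Δ5=111010111 Δ6=111010101 | 6Δ
t=15: Δ0=111010101 Δ1=111000101 | 1Δ
t=16: Δ0=111000101 Δ1=111010101 Δ2=111010001 Δ3=110010001 Δ4=110011001 | 4Δ
t=17: Δ0=110011001 Δ1=110001001 | 1Δ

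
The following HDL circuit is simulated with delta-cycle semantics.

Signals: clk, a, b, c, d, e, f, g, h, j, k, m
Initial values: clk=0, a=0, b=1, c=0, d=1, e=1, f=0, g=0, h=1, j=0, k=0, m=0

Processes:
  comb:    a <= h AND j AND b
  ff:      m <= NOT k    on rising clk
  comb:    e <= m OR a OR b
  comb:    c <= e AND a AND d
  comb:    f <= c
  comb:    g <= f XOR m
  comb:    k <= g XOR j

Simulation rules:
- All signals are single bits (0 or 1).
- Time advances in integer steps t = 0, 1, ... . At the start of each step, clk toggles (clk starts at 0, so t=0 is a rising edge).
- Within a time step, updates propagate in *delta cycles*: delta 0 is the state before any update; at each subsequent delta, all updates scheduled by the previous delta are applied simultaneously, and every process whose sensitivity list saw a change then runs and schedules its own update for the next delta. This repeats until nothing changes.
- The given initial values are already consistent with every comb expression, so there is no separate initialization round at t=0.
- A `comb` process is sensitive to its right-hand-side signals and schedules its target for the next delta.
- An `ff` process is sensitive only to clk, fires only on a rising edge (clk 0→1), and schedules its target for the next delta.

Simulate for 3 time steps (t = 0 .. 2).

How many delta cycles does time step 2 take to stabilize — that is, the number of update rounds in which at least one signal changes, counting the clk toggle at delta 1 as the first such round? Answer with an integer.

4

[bits: c,d,j,b,k,h,e,m,f,clk,a,g]
t=0: Δ0=010101100000 Δ1=010101100100 Δ2=010101110100 Δ3=010101110101 Δ4=010111110101 | 4Δ
t=1: Δ0=010111110101 Δ1=010111110001 | 1Δ
t=2: Δ0=010111110001 Δ1=010111110101 Δ2=010111100101 Δ3=010111100100 Δ4=010101100100 | 4Δ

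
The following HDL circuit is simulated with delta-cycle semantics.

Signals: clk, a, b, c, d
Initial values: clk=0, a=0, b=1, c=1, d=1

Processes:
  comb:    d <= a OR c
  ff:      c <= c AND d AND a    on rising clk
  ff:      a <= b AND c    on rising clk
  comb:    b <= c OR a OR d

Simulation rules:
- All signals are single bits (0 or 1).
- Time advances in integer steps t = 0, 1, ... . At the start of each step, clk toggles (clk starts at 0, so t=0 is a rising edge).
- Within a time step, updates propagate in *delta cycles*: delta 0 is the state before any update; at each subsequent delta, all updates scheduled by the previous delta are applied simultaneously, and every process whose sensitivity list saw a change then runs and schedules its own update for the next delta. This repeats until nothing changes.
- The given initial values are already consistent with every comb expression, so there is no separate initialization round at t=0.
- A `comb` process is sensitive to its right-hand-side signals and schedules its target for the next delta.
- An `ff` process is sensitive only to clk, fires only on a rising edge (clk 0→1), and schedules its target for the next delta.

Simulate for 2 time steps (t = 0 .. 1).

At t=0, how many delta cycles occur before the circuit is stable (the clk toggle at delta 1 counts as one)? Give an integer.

[bits: clk,a,d,b,c]
t=0: Δ0=00111 Δ1=10111 Δ2=11110 | 2Δ
t=1: Δ0=11110 Δ1=01110 | 1Δ

2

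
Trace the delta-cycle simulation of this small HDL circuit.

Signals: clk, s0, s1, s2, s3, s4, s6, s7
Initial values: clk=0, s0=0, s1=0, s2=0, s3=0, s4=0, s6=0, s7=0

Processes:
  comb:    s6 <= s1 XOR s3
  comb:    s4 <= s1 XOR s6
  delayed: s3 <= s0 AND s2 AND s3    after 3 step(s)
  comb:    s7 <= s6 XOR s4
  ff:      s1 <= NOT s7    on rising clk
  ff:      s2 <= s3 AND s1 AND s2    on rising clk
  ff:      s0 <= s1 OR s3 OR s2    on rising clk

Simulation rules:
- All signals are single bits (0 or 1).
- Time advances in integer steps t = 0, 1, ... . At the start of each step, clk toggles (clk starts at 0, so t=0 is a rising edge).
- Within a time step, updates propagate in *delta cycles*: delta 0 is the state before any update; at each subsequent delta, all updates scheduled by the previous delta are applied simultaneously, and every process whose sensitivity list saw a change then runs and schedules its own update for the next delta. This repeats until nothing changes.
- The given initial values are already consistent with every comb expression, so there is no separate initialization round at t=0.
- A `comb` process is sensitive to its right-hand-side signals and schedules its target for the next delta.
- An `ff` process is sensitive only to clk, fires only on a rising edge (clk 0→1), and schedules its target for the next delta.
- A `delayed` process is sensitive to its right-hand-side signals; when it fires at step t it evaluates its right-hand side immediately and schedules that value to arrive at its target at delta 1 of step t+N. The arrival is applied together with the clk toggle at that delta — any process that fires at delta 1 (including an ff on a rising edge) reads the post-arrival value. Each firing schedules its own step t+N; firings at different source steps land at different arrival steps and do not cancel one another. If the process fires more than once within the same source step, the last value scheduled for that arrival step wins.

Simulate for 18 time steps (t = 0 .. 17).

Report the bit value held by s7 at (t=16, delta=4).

t0.Δ0 s1=0 s0=0 clk=0 s3=0 s4=0 s6=0 s7=0 s2=0
t0.Δ1 s1=0 s0=0 clk=1 s3=0 s4=0 s6=0 s7=0 s2=0
t0.Δ2 s1=1 s0=0 clk=1 s3=0 s4=0 s6=0 s7=0 s2=0
t0.Δ3 s1=1 s0=0 clk=1 s3=0 s4=1 s6=1 s7=0 s2=0
t0.Δ4 s1=1 s0=0 clk=1 s3=0 s4=0 s6=1 s7=0 s2=0
t0.Δ5 s1=1 s0=0 clk=1 s3=0 s4=0 s6=1 s7=1 s2=0
t1.Δ0 s1=1 s0=0 clk=1 s3=0 s4=0 s6=1 s7=1 s2=0
t1.Δ1 s1=1 s0=0 clk=0 s3=0 s4=0 s6=1 s7=1 s2=0
t2.Δ0 s1=1 s0=0 clk=0 s3=0 s4=0 s6=1 s7=1 s2=0
t2.Δ1 s1=1 s0=0 clk=1 s3=0 s4=0 s6=1 s7=1 s2=0
t2.Δ2 s1=0 s0=1 clk=1 s3=0 s4=0 s6=1 s7=1 s2=0
t2.Δ3 s1=0 s0=1 clk=1 s3=0 s4=1 s6=0 s7=1 s2=0
t2.Δ4 s1=0 s0=1 clk=1 s3=0 s4=0 s6=0 s7=1 s2=0
t2.Δ5 s1=0 s0=1 clk=1 s3=0 s4=0 s6=0 s7=0 s2=0
t3.Δ0 s1=0 s0=1 clk=1 s3=0 s4=0 s6=0 s7=0 s2=0
t3.Δ1 s1=0 s0=1 clk=0 s3=0 s4=0 s6=0 s7=0 s2=0
t4.Δ0 s1=0 s0=1 clk=0 s3=0 s4=0 s6=0 s7=0 s2=0
t4.Δ1 s1=0 s0=1 clk=1 s3=0 s4=0 s6=0 s7=0 s2=0
t4.Δ2 s1=1 s0=0 clk=1 s3=0 s4=0 s6=0 s7=0 s2=0
t4.Δ3 s1=1 s0=0 clk=1 s3=0 s4=1 s6=1 s7=0 s2=0
t4.Δ4 s1=1 s0=0 clk=1 s3=0 s4=0 s6=1 s7=0 s2=0
t4.Δ5 s1=1 s0=0 clk=1 s3=0 s4=0 s6=1 s7=1 s2=0
t5.Δ0 s1=1 s0=0 clk=1 s3=0 s4=0 s6=1 s7=1 s2=0
t5.Δ1 s1=1 s0=0 clk=0 s3=0 s4=0 s6=1 s7=1 s2=0
t6.Δ0 s1=1 s0=0 clk=0 s3=0 s4=0 s6=1 s7=1 s2=0
t6.Δ1 s1=1 s0=0 clk=1 s3=0 s4=0 s6=1 s7=1 s2=0
t6.Δ2 s1=0 s0=1 clk=1 s3=0 s4=0 s6=1 s7=1 s2=0
t6.Δ3 s1=0 s0=1 clk=1 s3=0 s4=1 s6=0 s7=1 s2=0
t6.Δ4 s1=0 s0=1 clk=1 s3=0 s4=0 s6=0 s7=1 s2=0
t6.Δ5 s1=0 s0=1 clk=1 s3=0 s4=0 s6=0 s7=0 s2=0
t7.Δ0 s1=0 s0=1 clk=1 s3=0 s4=0 s6=0 s7=0 s2=0
t7.Δ1 s1=0 s0=1 clk=0 s3=0 s4=0 s6=0 s7=0 s2=0
t8.Δ0 s1=0 s0=1 clk=0 s3=0 s4=0 s6=0 s7=0 s2=0
t8.Δ1 s1=0 s0=1 clk=1 s3=0 s4=0 s6=0 s7=0 s2=0
t8.Δ2 s1=1 s0=0 clk=1 s3=0 s4=0 s6=0 s7=0 s2=0
t8.Δ3 s1=1 s0=0 clk=1 s3=0 s4=1 s6=1 s7=0 s2=0
t8.Δ4 s1=1 s0=0 clk=1 s3=0 s4=0 s6=1 s7=0 s2=0
t8.Δ5 s1=1 s0=0 clk=1 s3=0 s4=0 s6=1 s7=1 s2=0
t9.Δ0 s1=1 s0=0 clk=1 s3=0 s4=0 s6=1 s7=1 s2=0
t9.Δ1 s1=1 s0=0 clk=0 s3=0 s4=0 s6=1 s7=1 s2=0
t10.Δ0 s1=1 s0=0 clk=0 s3=0 s4=0 s6=1 s7=1 s2=0
t10.Δ1 s1=1 s0=0 clk=1 s3=0 s4=0 s6=1 s7=1 s2=0
t10.Δ2 s1=0 s0=1 clk=1 s3=0 s4=0 s6=1 s7=1 s2=0
t10.Δ3 s1=0 s0=1 clk=1 s3=0 s4=1 s6=0 s7=1 s2=0
t10.Δ4 s1=0 s0=1 clk=1 s3=0 s4=0 s6=0 s7=1 s2=0
t10.Δ5 s1=0 s0=1 clk=1 s3=0 s4=0 s6=0 s7=0 s2=0
t11.Δ0 s1=0 s0=1 clk=1 s3=0 s4=0 s6=0 s7=0 s2=0
t11.Δ1 s1=0 s0=1 clk=0 s3=0 s4=0 s6=0 s7=0 s2=0
t12.Δ0 s1=0 s0=1 clk=0 s3=0 s4=0 s6=0 s7=0 s2=0
t12.Δ1 s1=0 s0=1 clk=1 s3=0 s4=0 s6=0 s7=0 s2=0
t12.Δ2 s1=1 s0=0 clk=1 s3=0 s4=0 s6=0 s7=0 s2=0
t12.Δ3 s1=1 s0=0 clk=1 s3=0 s4=1 s6=1 s7=0 s2=0
t12.Δ4 s1=1 s0=0 clk=1 s3=0 s4=0 s6=1 s7=0 s2=0
t12.Δ5 s1=1 s0=0 clk=1 s3=0 s4=0 s6=1 s7=1 s2=0
t13.Δ0 s1=1 s0=0 clk=1 s3=0 s4=0 s6=1 s7=1 s2=0
t13.Δ1 s1=1 s0=0 clk=0 s3=0 s4=0 s6=1 s7=1 s2=0
t14.Δ0 s1=1 s0=0 clk=0 s3=0 s4=0 s6=1 s7=1 s2=0
t14.Δ1 s1=1 s0=0 clk=1 s3=0 s4=0 s6=1 s7=1 s2=0
t14.Δ2 s1=0 s0=1 clk=1 s3=0 s4=0 s6=1 s7=1 s2=0
t14.Δ3 s1=0 s0=1 clk=1 s3=0 s4=1 s6=0 s7=1 s2=0
t14.Δ4 s1=0 s0=1 clk=1 s3=0 s4=0 s6=0 s7=1 s2=0
t14.Δ5 s1=0 s0=1 clk=1 s3=0 s4=0 s6=0 s7=0 s2=0
t15.Δ0 s1=0 s0=1 clk=1 s3=0 s4=0 s6=0 s7=0 s2=0
t15.Δ1 s1=0 s0=1 clk=0 s3=0 s4=0 s6=0 s7=0 s2=0
t16.Δ0 s1=0 s0=1 clk=0 s3=0 s4=0 s6=0 s7=0 s2=0
t16.Δ1 s1=0 s0=1 clk=1 s3=0 s4=0 s6=0 s7=0 s2=0
t16.Δ2 s1=1 s0=0 clk=1 s3=0 s4=0 s6=0 s7=0 s2=0
t16.Δ3 s1=1 s0=0 clk=1 s3=0 s4=1 s6=1 s7=0 s2=0
t16.Δ4 s1=1 s0=0 clk=1 s3=0 s4=0 s6=1 s7=0 s2=0
t16.Δ5 s1=1 s0=0 clk=1 s3=0 s4=0 s6=1 s7=1 s2=0
t17.Δ0 s1=1 s0=0 clk=1 s3=0 s4=0 s6=1 s7=1 s2=0
t17.Δ1 s1=1 s0=0 clk=0 s3=0 s4=0 s6=1 s7=1 s2=0

0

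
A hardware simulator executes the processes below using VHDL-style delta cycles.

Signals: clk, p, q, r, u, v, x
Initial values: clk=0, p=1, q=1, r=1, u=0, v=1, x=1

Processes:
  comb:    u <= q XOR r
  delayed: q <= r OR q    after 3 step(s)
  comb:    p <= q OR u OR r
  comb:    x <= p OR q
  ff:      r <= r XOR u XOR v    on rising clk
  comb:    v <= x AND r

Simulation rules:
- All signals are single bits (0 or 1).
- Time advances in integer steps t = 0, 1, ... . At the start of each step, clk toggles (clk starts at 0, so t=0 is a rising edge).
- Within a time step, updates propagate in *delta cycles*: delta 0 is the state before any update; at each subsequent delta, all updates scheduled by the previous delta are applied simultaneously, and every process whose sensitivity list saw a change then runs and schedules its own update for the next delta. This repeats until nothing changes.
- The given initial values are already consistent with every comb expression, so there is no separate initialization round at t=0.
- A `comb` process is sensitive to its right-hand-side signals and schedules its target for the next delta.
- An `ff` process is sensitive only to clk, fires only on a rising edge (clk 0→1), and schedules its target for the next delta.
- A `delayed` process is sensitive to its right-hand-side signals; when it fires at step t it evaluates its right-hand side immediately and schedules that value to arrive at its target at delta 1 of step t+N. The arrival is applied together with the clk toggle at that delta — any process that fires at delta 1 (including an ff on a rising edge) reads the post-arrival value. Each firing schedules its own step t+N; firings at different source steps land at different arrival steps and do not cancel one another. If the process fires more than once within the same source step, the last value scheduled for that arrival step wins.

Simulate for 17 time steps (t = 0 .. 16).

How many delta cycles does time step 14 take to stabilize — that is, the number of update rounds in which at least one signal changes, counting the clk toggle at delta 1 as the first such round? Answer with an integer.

t=0 Δ0: r=1 p=1 v=1 clk=0 x=1 q=1 u=0
  Δ1: clk:0→1
  Δ2: r:1→0
  Δ3: v:1→0, u:0→1
  (3Δ to stable)
t=1 Δ0: r=0 p=1 v=0 clk=1 x=1 q=1 u=1
  Δ1: clk:1→0
  (1Δ to stable)
t=2 Δ0: r=0 p=1 v=0 clk=0 x=1 q=1 u=1
  Δ1: clk:0→1
  Δ2: r:0→1
  Δ3: v:0→1, u:1→0
  (3Δ to stable)
t=3 Δ0: r=1 p=1 v=1 clk=1 x=1 q=1 u=0
  Δ1: clk:1→0
  (1Δ to stable)
t=4 Δ0: r=1 p=1 v=1 clk=0 x=1 q=1 u=0
  Δ1: clk:0→1
  Δ2: r:1→0
  Δ3: v:1→0, u:0→1
  (3Δ to stable)
t=5 Δ0: r=0 p=1 v=0 clk=1 x=1 q=1 u=1
  Δ1: clk:1→0
  (1Δ to stable)
t=6 Δ0: r=0 p=1 v=0 clk=0 x=1 q=1 u=1
  Δ1: clk:0→1
  Δ2: r:0→1
  Δ3: v:0→1, u:1→0
  (3Δ to stable)
t=7 Δ0: r=1 p=1 v=1 clk=1 x=1 q=1 u=0
  Δ1: clk:1→0
  (1Δ to stable)
t=8 Δ0: r=1 p=1 v=1 clk=0 x=1 q=1 u=0
  Δ1: clk:0→1
  Δ2: r:1→0
  Δ3: v:1→0, u:0→1
  (3Δ to stable)
t=9 Δ0: r=0 p=1 v=0 clk=1 x=1 q=1 u=1
  Δ1: clk:1→0
  (1Δ to stable)
t=10 Δ0: r=0 p=1 v=0 clk=0 x=1 q=1 u=1
  Δ1: clk:0→1
  Δ2: r:0→1
  Δ3: v:0→1, u:1→0
  (3Δ to stable)
t=11 Δ0: r=1 p=1 v=1 clk=1 x=1 q=1 u=0
  Δ1: clk:1→0
  (1Δ to stable)
t=12 Δ0: r=1 p=1 v=1 clk=0 x=1 q=1 u=0
  Δ1: clk:0→1
  Δ2: r:1→0
  Δ3: v:1→0, u:0→1
  (3Δ to stable)
t=13 Δ0: r=0 p=1 v=0 clk=1 x=1 q=1 u=1
  Δ1: clk:1→0
  (1Δ to stable)
t=14 Δ0: r=0 p=1 v=0 clk=0 x=1 q=1 u=1
  Δ1: clk:0→1
  Δ2: r:0→1
  Δ3: v:0→1, u:1→0
  (3Δ to stable)
t=15 Δ0: r=1 p=1 v=1 clk=1 x=1 q=1 u=0
  Δ1: clk:1→0
  (1Δ to stable)
t=16 Δ0: r=1 p=1 v=1 clk=0 x=1 q=1 u=0
  Δ1: clk:0→1
  Δ2: r:1→0
  Δ3: v:1→0, u:0→1
  (3Δ to stable)

3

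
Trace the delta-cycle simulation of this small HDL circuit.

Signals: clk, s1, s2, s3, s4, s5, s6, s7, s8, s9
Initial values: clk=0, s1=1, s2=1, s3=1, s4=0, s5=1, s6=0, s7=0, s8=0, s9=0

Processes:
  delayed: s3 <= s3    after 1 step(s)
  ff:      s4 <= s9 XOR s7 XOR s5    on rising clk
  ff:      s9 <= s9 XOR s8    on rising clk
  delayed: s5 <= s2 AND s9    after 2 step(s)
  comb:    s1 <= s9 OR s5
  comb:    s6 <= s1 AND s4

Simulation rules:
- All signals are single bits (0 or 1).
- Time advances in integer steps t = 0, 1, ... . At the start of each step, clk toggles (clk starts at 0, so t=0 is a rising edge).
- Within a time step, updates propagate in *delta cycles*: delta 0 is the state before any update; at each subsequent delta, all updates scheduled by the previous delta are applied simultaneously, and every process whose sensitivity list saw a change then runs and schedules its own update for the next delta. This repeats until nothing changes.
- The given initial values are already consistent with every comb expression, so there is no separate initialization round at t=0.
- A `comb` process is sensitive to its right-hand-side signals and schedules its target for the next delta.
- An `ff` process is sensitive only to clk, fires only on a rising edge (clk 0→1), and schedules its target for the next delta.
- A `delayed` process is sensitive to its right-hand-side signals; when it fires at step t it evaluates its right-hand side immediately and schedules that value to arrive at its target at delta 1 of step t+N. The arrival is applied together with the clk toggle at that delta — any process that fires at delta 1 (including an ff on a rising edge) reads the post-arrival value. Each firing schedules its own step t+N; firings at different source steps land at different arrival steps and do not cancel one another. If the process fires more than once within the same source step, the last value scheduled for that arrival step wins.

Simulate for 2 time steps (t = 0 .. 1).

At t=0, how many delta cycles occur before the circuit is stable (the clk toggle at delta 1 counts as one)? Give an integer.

t=0 Δ0: s7=0 s9=0 s2=1 s3=1 s4=0 s6=0 clk=0 s5=1 s1=1 s8=0
  Δ1: clk:0→1
  Δ2: s4:0→1
  Δ3: s6:0→1
  (3Δ to stable)
t=1 Δ0: s7=0 s9=0 s2=1 s3=1 s4=1 s6=1 clk=1 s5=1 s1=1 s8=0
  Δ1: clk:1→0
  (1Δ to stable)

3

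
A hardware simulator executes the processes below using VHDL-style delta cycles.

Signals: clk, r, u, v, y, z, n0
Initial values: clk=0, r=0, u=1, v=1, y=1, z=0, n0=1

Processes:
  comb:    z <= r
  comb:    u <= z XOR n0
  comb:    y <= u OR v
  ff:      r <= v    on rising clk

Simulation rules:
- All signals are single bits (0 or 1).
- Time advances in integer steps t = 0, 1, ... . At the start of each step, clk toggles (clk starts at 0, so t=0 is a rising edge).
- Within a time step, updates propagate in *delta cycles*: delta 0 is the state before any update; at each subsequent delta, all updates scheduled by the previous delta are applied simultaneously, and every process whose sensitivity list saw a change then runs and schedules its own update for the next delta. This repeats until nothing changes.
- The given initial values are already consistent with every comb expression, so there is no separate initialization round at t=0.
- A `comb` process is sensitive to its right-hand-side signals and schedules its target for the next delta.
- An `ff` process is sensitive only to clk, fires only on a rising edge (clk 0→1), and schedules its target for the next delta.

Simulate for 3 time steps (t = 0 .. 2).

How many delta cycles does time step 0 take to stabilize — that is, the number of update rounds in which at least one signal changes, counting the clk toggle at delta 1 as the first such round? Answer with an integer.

4

t0.Δ0 v=1 clk=0 z=0 n0=1 u=1 r=0 y=1
t0.Δ1 v=1 clk=1 z=0 n0=1 u=1 r=0 y=1
t0.Δ2 v=1 clk=1 z=0 n0=1 u=1 r=1 y=1
t0.Δ3 v=1 clk=1 z=1 n0=1 u=1 r=1 y=1
t0.Δ4 v=1 clk=1 z=1 n0=1 u=0 r=1 y=1
t1.Δ0 v=1 clk=1 z=1 n0=1 u=0 r=1 y=1
t1.Δ1 v=1 clk=0 z=1 n0=1 u=0 r=1 y=1
t2.Δ0 v=1 clk=0 z=1 n0=1 u=0 r=1 y=1
t2.Δ1 v=1 clk=1 z=1 n0=1 u=0 r=1 y=1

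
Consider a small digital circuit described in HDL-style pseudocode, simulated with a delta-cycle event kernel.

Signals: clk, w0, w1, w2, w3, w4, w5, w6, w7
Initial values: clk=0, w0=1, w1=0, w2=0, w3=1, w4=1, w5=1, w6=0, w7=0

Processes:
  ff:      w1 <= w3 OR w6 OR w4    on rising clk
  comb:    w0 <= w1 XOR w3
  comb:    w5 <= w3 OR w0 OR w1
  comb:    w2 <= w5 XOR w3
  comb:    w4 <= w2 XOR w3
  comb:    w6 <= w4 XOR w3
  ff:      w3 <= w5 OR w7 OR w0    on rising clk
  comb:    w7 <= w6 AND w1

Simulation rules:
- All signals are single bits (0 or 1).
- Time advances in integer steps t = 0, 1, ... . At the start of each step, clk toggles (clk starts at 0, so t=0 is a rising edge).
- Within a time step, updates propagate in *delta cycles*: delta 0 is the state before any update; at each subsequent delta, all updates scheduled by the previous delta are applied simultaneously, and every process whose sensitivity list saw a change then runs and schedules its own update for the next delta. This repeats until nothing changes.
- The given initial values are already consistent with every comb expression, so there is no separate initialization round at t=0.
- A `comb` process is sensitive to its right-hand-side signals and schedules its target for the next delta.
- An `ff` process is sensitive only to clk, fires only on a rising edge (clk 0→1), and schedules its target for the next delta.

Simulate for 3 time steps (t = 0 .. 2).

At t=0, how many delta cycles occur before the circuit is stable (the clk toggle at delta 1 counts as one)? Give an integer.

t0.Δ0 w7=0 w5=1 clk=0 w1=0 w4=1 w2=0 w0=1 w6=0 w3=1
t0.Δ1 w7=0 w5=1 clk=1 w1=0 w4=1 w2=0 w0=1 w6=0 w3=1
t0.Δ2 w7=0 w5=1 clk=1 w1=1 w4=1 w2=0 w0=1 w6=0 w3=1
t0.Δ3 w7=0 w5=1 clk=1 w1=1 w4=1 w2=0 w0=0 w6=0 w3=1
t1.Δ0 w7=0 w5=1 clk=1 w1=1 w4=1 w2=0 w0=0 w6=0 w3=1
t1.Δ1 w7=0 w5=1 clk=0 w1=1 w4=1 w2=0 w0=0 w6=0 w3=1
t2.Δ0 w7=0 w5=1 clk=0 w1=1 w4=1 w2=0 w0=0 w6=0 w3=1
t2.Δ1 w7=0 w5=1 clk=1 w1=1 w4=1 w2=0 w0=0 w6=0 w3=1

3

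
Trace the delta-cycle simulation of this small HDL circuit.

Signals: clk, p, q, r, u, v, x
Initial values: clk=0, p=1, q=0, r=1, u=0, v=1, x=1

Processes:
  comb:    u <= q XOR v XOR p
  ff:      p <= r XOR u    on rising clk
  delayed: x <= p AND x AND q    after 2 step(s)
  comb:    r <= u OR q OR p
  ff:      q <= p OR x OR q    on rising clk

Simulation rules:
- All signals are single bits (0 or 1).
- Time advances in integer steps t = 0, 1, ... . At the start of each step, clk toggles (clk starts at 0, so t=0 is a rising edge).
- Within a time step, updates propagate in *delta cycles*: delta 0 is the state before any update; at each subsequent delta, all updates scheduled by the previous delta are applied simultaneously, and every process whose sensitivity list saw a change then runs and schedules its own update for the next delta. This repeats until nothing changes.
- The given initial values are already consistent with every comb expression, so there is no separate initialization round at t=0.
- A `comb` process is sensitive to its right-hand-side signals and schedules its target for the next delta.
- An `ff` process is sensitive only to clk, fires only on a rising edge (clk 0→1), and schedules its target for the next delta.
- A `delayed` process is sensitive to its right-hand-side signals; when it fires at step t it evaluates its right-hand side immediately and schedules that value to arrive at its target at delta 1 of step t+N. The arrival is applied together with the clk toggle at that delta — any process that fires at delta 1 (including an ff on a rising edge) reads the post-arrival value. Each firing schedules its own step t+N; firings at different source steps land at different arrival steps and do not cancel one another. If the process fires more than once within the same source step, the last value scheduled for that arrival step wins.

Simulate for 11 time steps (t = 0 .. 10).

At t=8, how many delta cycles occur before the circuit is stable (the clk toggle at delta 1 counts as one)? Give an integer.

[bits: clk,u,r,v,x,q,p]
t=0: Δ0=0011101 Δ1=1011101 Δ2=1011111 Δ3=1111111 | 3Δ
t=1: Δ0=1111111 Δ1=0111111 | 1Δ
t=2: Δ0=0111111 Δ1=1111111 Δ2=1111110 Δ3=1011110 | 3Δ
t=3: Δ0=1011110 Δ1=0011110 | 1Δ
t=4: Δ0=0011110 Δ1=1011010 Δ2=1011011 Δ3=1111011 | 3Δ
t=5: Δ0=1111011 Δ1=0111011 | 1Δ
t=6: Δ0=0111011 Δ1=1111011 Δ2=1111010 Δ3=1011010 | 3Δ
t=7: Δ0=1011010 Δ1=0011010 | 1Δ
t=8: Δ0=0011010 Δ1=1011010 Δ2=1011011 Δ3=1111011 | 3Δ
t=9: Δ0=1111011 Δ1=0111011 | 1Δ
t=10: Δ0=0111011 Δ1=1111011 Δ2=1111010 Δ3=1011010 | 3Δ

3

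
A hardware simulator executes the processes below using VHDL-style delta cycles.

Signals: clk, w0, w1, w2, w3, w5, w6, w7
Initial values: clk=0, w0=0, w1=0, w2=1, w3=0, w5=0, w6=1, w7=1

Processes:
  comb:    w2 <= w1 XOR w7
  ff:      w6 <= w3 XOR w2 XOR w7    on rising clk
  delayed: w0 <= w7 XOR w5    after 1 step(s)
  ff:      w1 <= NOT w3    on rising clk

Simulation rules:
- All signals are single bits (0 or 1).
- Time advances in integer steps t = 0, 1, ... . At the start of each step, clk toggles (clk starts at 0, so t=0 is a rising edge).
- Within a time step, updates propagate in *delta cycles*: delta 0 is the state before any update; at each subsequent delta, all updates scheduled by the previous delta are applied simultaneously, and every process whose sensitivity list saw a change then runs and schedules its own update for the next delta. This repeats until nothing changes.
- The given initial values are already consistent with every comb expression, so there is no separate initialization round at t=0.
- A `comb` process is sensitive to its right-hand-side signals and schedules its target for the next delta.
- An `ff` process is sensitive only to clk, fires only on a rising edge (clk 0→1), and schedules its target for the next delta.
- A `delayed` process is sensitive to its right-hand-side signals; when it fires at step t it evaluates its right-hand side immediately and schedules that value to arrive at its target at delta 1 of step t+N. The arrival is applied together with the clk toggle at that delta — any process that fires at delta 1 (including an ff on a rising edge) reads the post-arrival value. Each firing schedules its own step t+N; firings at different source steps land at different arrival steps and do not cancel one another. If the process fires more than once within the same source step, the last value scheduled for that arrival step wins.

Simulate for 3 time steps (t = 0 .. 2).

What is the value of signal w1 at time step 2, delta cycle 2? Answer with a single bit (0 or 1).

t=0 Δ0: w0=0 w5=0 w6=1 clk=0 w2=1 w3=0 w7=1 w1=0
  Δ1: clk:0→1
  Δ2: w6:1→0, w1:0→1
  Δ3: w2:1→0
  (3Δ to stable)
t=1 Δ0: w0=0 w5=0 w6=0 clk=1 w2=0 w3=0 w7=1 w1=1
  Δ1: clk:1→0
  (1Δ to stable)
t=2 Δ0: w0=0 w5=0 w6=0 clk=0 w2=0 w3=0 w7=1 w1=1
  Δ1: clk:0→1
  Δ2: w6:0→1
  (2Δ to stable)

1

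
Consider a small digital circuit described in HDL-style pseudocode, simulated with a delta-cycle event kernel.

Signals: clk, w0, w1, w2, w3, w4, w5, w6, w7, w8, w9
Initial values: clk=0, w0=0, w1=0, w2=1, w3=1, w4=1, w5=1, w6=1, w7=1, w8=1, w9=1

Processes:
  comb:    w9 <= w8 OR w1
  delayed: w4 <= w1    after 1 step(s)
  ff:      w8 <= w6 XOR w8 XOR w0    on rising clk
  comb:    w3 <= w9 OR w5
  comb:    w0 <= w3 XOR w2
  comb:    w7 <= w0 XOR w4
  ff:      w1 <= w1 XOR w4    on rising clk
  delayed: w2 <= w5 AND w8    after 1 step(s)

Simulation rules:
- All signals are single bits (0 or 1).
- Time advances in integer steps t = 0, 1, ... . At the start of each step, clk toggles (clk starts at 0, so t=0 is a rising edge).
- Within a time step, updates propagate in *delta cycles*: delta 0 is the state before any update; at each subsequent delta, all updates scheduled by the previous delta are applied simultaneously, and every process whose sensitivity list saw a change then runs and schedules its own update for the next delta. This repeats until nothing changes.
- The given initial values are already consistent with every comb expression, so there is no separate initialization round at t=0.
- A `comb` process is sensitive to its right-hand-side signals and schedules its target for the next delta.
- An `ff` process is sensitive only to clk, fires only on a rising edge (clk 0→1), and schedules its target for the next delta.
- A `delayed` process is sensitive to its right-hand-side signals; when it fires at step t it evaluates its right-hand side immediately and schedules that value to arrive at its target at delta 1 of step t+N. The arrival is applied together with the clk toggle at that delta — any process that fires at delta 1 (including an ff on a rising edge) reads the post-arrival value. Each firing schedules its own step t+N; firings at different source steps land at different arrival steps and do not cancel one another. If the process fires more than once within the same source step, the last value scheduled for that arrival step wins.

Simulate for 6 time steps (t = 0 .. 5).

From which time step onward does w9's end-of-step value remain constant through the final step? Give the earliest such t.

2

[bits: w8,w2,w5,w3,w6,clk,w4,w7,w0,w1,w9]
t=0: Δ0=11111011001 Δ1=11111111001 Δ2=01111111011 | 2Δ
t=1: Δ0=01111111011 Δ1=00111011011 Δ2=00111011111 Δ3=00111010111 | 3Δ
t=2: Δ0=00111010111 Δ1=00111110111 Δ2=00111110101 Δ3=00111110100 | 3Δ
t=3: Δ0=00111110100 Δ1=00111000100 Δ2=00111001100 | 2Δ
t=4: Δ0=00111001100 Δ1=00111101100 | 1Δ
t=5: Δ0=00111101100 Δ1=00111001100 | 1Δ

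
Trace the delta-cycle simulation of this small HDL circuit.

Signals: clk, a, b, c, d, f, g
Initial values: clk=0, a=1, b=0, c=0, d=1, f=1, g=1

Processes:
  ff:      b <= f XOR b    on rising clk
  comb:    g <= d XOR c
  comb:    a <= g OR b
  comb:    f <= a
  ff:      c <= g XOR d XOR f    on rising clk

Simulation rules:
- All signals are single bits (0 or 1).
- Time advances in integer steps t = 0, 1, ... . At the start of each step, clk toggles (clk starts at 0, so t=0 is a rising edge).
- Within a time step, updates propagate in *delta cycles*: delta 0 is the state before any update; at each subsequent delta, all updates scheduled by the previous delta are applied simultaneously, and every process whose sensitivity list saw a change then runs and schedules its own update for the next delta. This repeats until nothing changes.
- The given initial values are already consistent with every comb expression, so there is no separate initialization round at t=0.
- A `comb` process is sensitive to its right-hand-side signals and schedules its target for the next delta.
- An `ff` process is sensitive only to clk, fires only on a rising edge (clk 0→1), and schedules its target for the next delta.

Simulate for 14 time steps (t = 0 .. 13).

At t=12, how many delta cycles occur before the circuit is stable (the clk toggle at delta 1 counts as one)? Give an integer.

t0.Δ0 clk=0 g=1 f=1 a=1 b=0 c=0 d=1
t0.Δ1 clk=1 g=1 f=1 a=1 b=0 c=0 d=1
t0.Δ2 clk=1 g=1 f=1 a=1 b=1 c=1 d=1
t0.Δ3 clk=1 g=0 f=1 a=1 b=1 c=1 d=1
t1.Δ0 clk=1 g=0 f=1 a=1 b=1 c=1 d=1
t1.Δ1 clk=0 g=0 f=1 a=1 b=1 c=1 d=1
t2.Δ0 clk=0 g=0 f=1 a=1 b=1 c=1 d=1
t2.Δ1 clk=1 g=0 f=1 a=1 b=1 c=1 d=1
t2.Δ2 clk=1 g=0 f=1 a=1 b=0 c=0 d=1
t2.Δ3 clk=1 g=1 f=1 a=0 b=0 c=0 d=1
t2.Δ4 clk=1 g=1 f=0 a=1 b=0 c=0 d=1
t2.Δ5 clk=1 g=1 f=1 a=1 b=0 c=0 d=1
t3.Δ0 clk=1 g=1 f=1 a=1 b=0 c=0 d=1
t3.Δ1 clk=0 g=1 f=1 a=1 b=0 c=0 d=1
t4.Δ0 clk=0 g=1 f=1 a=1 b=0 c=0 d=1
t4.Δ1 clk=1 g=1 f=1 a=1 b=0 c=0 d=1
t4.Δ2 clk=1 g=1 f=1 a=1 b=1 c=1 d=1
t4.Δ3 clk=1 g=0 f=1 a=1 b=1 c=1 d=1
t5.Δ0 clk=1 g=0 f=1 a=1 b=1 c=1 d=1
t5.Δ1 clk=0 g=0 f=1 a=1 b=1 c=1 d=1
t6.Δ0 clk=0 g=0 f=1 a=1 b=1 c=1 d=1
t6.Δ1 clk=1 g=0 f=1 a=1 b=1 c=1 d=1
t6.Δ2 clk=1 g=0 f=1 a=1 b=0 c=0 d=1
t6.Δ3 clk=1 g=1 f=1 a=0 b=0 c=0 d=1
t6.Δ4 clk=1 g=1 f=0 a=1 b=0 c=0 d=1
t6.Δ5 clk=1 g=1 f=1 a=1 b=0 c=0 d=1
t7.Δ0 clk=1 g=1 f=1 a=1 b=0 c=0 d=1
t7.Δ1 clk=0 g=1 f=1 a=1 b=0 c=0 d=1
t8.Δ0 clk=0 g=1 f=1 a=1 b=0 c=0 d=1
t8.Δ1 clk=1 g=1 f=1 a=1 b=0 c=0 d=1
t8.Δ2 clk=1 g=1 f=1 a=1 b=1 c=1 d=1
t8.Δ3 clk=1 g=0 f=1 a=1 b=1 c=1 d=1
t9.Δ0 clk=1 g=0 f=1 a=1 b=1 c=1 d=1
t9.Δ1 clk=0 g=0 f=1 a=1 b=1 c=1 d=1
t10.Δ0 clk=0 g=0 f=1 a=1 b=1 c=1 d=1
t10.Δ1 clk=1 g=0 f=1 a=1 b=1 c=1 d=1
t10.Δ2 clk=1 g=0 f=1 a=1 b=0 c=0 d=1
t10.Δ3 clk=1 g=1 f=1 a=0 b=0 c=0 d=1
t10.Δ4 clk=1 g=1 f=0 a=1 b=0 c=0 d=1
t10.Δ5 clk=1 g=1 f=1 a=1 b=0 c=0 d=1
t11.Δ0 clk=1 g=1 f=1 a=1 b=0 c=0 d=1
t11.Δ1 clk=0 g=1 f=1 a=1 b=0 c=0 d=1
t12.Δ0 clk=0 g=1 f=1 a=1 b=0 c=0 d=1
t12.Δ1 clk=1 g=1 f=1 a=1 b=0 c=0 d=1
t12.Δ2 clk=1 g=1 f=1 a=1 b=1 c=1 d=1
t12.Δ3 clk=1 g=0 f=1 a=1 b=1 c=1 d=1
t13.Δ0 clk=1 g=0 f=1 a=1 b=1 c=1 d=1
t13.Δ1 clk=0 g=0 f=1 a=1 b=1 c=1 d=1

3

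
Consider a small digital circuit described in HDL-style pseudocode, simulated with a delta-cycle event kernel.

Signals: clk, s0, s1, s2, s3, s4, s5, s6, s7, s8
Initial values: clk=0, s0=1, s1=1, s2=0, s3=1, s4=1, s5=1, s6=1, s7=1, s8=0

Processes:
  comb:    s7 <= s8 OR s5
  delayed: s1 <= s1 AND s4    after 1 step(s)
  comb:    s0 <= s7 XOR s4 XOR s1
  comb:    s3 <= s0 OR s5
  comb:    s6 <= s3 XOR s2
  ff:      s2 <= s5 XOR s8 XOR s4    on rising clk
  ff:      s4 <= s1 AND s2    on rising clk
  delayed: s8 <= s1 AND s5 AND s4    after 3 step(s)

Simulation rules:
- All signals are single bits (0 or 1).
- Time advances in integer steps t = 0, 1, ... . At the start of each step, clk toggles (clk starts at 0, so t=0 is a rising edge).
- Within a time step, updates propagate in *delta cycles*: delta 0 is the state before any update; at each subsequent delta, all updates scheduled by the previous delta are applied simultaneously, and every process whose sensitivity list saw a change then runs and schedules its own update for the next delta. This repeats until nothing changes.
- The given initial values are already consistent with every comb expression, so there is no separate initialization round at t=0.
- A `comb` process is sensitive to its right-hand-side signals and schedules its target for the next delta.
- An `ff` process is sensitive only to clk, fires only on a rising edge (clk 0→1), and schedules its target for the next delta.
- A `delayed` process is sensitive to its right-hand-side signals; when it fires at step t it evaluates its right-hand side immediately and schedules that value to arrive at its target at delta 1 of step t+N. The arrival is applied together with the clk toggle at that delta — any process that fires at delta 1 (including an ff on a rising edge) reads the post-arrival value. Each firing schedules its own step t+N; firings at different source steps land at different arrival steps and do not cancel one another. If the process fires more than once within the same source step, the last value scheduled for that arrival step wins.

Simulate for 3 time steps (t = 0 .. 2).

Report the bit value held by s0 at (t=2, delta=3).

1

t0.Δ0 s1=1 s2=0 s4=1 s0=1 s8=0 s6=1 s7=1 s3=1 clk=0 s5=1
t0.Δ1 s1=1 s2=0 s4=1 s0=1 s8=0 s6=1 s7=1 s3=1 clk=1 s5=1
t0.Δ2 s1=1 s2=0 s4=0 s0=1 s8=0 s6=1 s7=1 s3=1 clk=1 s5=1
t0.Δ3 s1=1 s2=0 s4=0 s0=0 s8=0 s6=1 s7=1 s3=1 clk=1 s5=1
t1.Δ0 s1=1 s2=0 s4=0 s0=0 s8=0 s6=1 s7=1 s3=1 clk=1 s5=1
t1.Δ1 s1=0 s2=0 s4=0 s0=0 s8=0 s6=1 s7=1 s3=1 clk=0 s5=1
t1.Δ2 s1=0 s2=0 s4=0 s0=1 s8=0 s6=1 s7=1 s3=1 clk=0 s5=1
t2.Δ0 s1=0 s2=0 s4=0 s0=1 s8=0 s6=1 s7=1 s3=1 clk=0 s5=1
t2.Δ1 s1=0 s2=0 s4=0 s0=1 s8=0 s6=1 s7=1 s3=1 clk=1 s5=1
t2.Δ2 s1=0 s2=1 s4=0 s0=1 s8=0 s6=1 s7=1 s3=1 clk=1 s5=1
t2.Δ3 s1=0 s2=1 s4=0 s0=1 s8=0 s6=0 s7=1 s3=1 clk=1 s5=1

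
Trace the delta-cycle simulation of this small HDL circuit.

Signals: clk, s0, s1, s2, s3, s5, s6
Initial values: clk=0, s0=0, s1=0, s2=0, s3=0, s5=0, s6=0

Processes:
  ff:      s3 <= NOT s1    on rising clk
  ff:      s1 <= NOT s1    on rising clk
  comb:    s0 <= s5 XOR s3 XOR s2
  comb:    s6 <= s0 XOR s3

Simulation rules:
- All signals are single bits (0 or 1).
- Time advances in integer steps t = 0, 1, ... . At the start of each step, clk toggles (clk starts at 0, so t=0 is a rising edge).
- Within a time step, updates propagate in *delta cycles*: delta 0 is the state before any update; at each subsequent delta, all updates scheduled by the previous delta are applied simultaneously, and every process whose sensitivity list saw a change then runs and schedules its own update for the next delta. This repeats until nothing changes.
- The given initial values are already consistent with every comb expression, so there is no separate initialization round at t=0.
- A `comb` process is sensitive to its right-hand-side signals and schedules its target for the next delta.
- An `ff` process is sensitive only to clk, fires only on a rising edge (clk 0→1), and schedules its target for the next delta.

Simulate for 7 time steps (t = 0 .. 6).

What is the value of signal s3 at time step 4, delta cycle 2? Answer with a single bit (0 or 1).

1

[bits: s6,clk,s1,s5,s0,s3,s2]
t=0: Δ0=0000000 Δ1=0100000 Δ2=0110010 Δ3=1110110 Δ4=0110110 | 4Δ
t=1: Δ0=0110110 Δ1=0010110 | 1Δ
t=2: Δ0=0010110 Δ1=0110110 Δ2=0100100 Δ3=1100000 Δ4=0100000 | 4Δ
t=3: Δ0=0100000 Δ1=0000000 | 1Δ
t=4: Δ0=0000000 Δ1=0100000 Δ2=0110010 Δ3=1110110 Δ4=0110110 | 4Δ
t=5: Δ0=0110110 Δ1=0010110 | 1Δ
t=6: Δ0=0010110 Δ1=0110110 Δ2=0100100 Δ3=1100000 Δ4=0100000 | 4Δ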